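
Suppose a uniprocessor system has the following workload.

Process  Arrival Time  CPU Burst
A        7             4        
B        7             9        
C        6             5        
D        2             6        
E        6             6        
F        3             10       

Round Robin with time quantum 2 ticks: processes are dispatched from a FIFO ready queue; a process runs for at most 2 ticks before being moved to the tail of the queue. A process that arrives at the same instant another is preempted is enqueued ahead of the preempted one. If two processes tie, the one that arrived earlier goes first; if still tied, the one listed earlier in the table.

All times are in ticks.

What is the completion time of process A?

28

Gantt: | idle 0-2 | D 2-4 | F 4-6 | D 6-8 | C 8-10 | E 10-12 | F 12-14 | A 14-16 | B 16-18 | D 18-20 | C 20-22 | E 22-24 | F 24-26 | A 26-28 | B 28-30 | C 30-31 | E 31-33 | F 33-35 | B 35-37 | F 37-39 | B 39-42 |
Completion: A=28  B=42  C=31  D=20  E=33  F=39
Turnaround (C−A): A=21  B=35  C=25  D=18  E=27  F=36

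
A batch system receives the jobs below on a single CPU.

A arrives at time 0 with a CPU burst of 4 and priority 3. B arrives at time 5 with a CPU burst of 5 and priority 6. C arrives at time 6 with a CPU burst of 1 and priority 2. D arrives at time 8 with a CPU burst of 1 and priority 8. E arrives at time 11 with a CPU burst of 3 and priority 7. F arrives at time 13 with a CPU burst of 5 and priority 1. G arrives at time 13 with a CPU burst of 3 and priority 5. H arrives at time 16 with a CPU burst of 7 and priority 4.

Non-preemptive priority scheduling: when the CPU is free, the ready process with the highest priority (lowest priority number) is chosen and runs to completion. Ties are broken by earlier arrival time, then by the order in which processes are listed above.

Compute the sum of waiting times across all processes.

Gantt: | A 0-4 | idle 4-5 | B 5-10 | C 10-11 | E 11-14 | F 14-19 | H 19-26 | G 26-29 | D 29-30 |
Completion: A=4  B=10  C=11  D=30  E=14  F=19  G=29  H=26
Turnaround (C−A): A=4  B=5  C=5  D=22  E=3  F=6  G=16  H=10
Waiting = turnaround − burst: A=0, B=0, C=4, D=21, E=0, F=1, G=13, H=3
Total waiting = 0 + 0 + 4 + 21 + 0 + 1 + 13 + 3 = 42

42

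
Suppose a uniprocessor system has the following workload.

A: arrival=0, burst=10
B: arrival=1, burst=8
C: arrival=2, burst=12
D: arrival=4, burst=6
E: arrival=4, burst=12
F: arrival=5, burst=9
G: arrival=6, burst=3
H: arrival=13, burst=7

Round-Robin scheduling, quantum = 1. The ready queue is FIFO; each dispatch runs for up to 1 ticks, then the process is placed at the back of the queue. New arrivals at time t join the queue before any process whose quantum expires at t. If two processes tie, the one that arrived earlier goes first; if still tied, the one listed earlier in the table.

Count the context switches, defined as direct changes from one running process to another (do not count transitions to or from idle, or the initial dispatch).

66

Gantt: | A 0-1 | B 1-2 | A 2-3 | C 3-4 | B 4-5 | A 5-6 | D 6-7 | E 7-8 | C 8-9 | F 9-10 | B 10-11 | G 11-12 | A 12-13 | D 13-14 | E 14-15 | C 15-16 | F 16-17 | B 17-18 | G 18-19 | H 19-20 | A 20-21 | D 21-22 | E 22-23 | C 23-24 | F 24-25 | B 25-26 | G 26-27 | H 27-28 | A 28-29 | D 29-30 | E 30-31 | C 31-32 | F 32-33 | B 33-34 | H 34-35 | A 35-36 | D 36-37 | E 37-38 | C 38-39 | F 39-40 | B 40-41 | H 41-42 | A 42-43 | D 43-44 | E 44-45 | C 45-46 | F 46-47 | B 47-48 | H 48-49 | A 49-50 | E 50-51 | C 51-52 | F 52-53 | H 53-54 | A 54-55 | E 55-56 | C 56-57 | F 57-58 | H 58-59 | E 59-60 | C 60-61 | F 61-62 | E 62-63 | C 63-64 | E 64-65 | C 65-66 | E 66-67 |
Completion: A=55  B=48  C=66  D=44  E=67  F=62  G=27  H=59
Turnaround (C−A): A=55  B=47  C=64  D=40  E=63  F=57  G=21  H=46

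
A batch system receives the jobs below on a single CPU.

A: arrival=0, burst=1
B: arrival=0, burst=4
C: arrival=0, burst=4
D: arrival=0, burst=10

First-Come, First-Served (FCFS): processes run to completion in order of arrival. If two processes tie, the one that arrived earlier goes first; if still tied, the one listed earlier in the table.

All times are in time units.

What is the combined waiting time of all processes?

Gantt: | A 0-1 | B 1-5 | C 5-9 | D 9-19 |
Completion: A=1  B=5  C=9  D=19
Turnaround (C−A): A=1  B=5  C=9  D=19
Waiting = turnaround − burst: A=0, B=1, C=5, D=9
Total waiting = 0 + 1 + 5 + 9 = 15

15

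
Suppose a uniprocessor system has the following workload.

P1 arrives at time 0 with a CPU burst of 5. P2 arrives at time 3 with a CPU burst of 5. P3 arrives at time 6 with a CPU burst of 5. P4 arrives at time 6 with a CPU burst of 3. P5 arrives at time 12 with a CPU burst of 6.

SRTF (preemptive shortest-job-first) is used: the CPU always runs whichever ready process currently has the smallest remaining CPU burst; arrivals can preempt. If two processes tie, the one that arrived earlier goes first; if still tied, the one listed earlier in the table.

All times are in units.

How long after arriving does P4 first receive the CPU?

0

Schedule: | P1 0-5 | P2 5-6 | P4 6-9 | P2 9-13 | P3 13-18 | P5 18-24 |
Completion: P1=5  P2=13  P3=18  P4=9  P5=24
Response(P4) = first start − arrival = 6 − 6 = 0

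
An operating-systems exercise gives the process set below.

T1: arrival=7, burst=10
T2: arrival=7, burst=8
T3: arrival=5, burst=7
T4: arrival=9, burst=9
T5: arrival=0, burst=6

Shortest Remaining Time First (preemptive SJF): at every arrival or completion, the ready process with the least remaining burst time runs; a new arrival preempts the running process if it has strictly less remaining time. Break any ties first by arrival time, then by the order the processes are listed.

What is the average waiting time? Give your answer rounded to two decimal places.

Gantt: | T5 0-6 | T3 6-13 | T2 13-21 | T4 21-30 | T1 30-40 |
Completion: T1=40  T2=21  T3=13  T4=30  T5=6
Turnaround (C−A): T1=33  T2=14  T3=8  T4=21  T5=6
Waiting times: T1=23, T2=6, T3=1, T4=12, T5=0
Average waiting = (23+6+1+12+0) / 5 = 42/5 = 8.40

8.40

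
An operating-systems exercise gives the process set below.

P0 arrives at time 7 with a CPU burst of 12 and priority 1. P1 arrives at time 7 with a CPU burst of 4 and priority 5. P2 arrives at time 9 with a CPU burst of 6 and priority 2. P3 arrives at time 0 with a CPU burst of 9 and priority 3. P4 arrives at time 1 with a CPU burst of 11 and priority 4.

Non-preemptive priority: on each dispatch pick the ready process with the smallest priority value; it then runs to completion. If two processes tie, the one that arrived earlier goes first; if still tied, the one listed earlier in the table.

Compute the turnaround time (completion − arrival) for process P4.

Timeline: | P3 0-9 | P0 9-21 | P2 21-27 | P4 27-38 | P1 38-42 |
Completion: P0=21  P1=42  P2=27  P3=9  P4=38
Turnaround (C−A): P0=14  P1=35  P2=18  P3=9  P4=37
Turnaround(P4) = completion − arrival = 38 − 1 = 37

37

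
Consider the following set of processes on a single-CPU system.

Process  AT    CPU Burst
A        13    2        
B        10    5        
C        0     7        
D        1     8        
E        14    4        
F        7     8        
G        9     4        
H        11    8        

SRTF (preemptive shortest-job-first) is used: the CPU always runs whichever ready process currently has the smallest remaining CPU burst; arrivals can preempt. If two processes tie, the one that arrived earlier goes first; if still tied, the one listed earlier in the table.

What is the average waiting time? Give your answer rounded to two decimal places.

10.13

Gantt: | C 0-7 | D 7-9 | G 9-13 | A 13-15 | E 15-19 | B 19-24 | D 24-30 | F 30-38 | H 38-46 |
Completion: A=15  B=24  C=7  D=30  E=19  F=38  G=13  H=46
Waiting times: A=0, B=9, C=0, D=21, E=1, F=23, G=0, H=27
Average waiting = (0+9+0+21+1+23+0+27) / 8 = 81/8 = 10.13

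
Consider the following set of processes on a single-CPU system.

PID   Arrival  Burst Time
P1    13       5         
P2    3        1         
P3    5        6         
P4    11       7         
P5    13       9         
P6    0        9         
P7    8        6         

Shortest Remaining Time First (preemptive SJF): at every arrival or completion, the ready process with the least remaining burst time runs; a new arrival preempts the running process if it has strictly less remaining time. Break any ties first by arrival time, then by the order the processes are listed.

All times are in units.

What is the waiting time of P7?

13

Timeline: | P6 0-3 | P2 3-4 | P6 4-10 | P3 10-16 | P1 16-21 | P7 21-27 | P4 27-34 | P5 34-43 |
Completion: P1=21  P2=4  P3=16  P4=34  P5=43  P6=10  P7=27
Turnaround (C−A): P1=8  P2=1  P3=11  P4=23  P5=30  P6=10  P7=19
Waiting(P7) = turnaround − burst = 19 − 6 = 13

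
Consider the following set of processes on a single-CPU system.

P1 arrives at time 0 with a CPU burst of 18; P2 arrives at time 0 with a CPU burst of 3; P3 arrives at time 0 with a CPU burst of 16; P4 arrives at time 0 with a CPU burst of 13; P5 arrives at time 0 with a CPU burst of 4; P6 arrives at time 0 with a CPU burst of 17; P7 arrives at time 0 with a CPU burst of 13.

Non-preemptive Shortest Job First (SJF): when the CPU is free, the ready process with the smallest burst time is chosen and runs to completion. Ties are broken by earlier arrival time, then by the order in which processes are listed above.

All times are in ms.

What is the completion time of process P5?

7

Timeline: | P2 0-3 | P5 3-7 | P4 7-20 | P7 20-33 | P3 33-49 | P6 49-66 | P1 66-84 |
Completion: P1=84  P2=3  P3=49  P4=20  P5=7  P6=66  P7=33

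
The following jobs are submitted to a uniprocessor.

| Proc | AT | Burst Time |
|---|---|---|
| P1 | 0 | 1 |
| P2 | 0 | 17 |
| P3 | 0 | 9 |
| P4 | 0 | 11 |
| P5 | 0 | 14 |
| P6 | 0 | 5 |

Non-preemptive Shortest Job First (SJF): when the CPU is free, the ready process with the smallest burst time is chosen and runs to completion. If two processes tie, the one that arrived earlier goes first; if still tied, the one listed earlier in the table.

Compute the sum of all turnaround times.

145

Schedule: | P1 0-1 | P6 1-6 | P3 6-15 | P4 15-26 | P5 26-40 | P2 40-57 |
Completion: P1=1  P2=57  P3=15  P4=26  P5=40  P6=6
Turnaround (C−A): P1=1  P2=57  P3=15  P4=26  P5=40  P6=6
Turnaround = completion − arrival: P1=1, P2=57, P3=15, P4=26, P5=40, P6=6
Total turnaround = 1 + 57 + 15 + 26 + 40 + 6 = 145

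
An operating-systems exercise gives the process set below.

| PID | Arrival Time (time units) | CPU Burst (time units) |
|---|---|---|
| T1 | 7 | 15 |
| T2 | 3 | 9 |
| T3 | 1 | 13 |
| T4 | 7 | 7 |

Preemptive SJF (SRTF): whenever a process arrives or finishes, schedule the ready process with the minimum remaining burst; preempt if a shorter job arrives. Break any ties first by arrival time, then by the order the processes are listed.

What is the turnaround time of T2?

9

Timeline: | idle 0-1 | T3 1-3 | T2 3-12 | T4 12-19 | T3 19-30 | T1 30-45 |
Completion: T1=45  T2=12  T3=30  T4=19
Turnaround (C−A): T1=38  T2=9  T3=29  T4=12
Turnaround(T2) = completion − arrival = 12 − 3 = 9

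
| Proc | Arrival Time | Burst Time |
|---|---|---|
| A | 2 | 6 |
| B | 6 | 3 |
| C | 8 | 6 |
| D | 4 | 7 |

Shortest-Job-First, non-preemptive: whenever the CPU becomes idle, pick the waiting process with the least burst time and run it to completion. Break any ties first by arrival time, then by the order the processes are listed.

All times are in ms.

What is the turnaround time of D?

Schedule: | idle 0-2 | A 2-8 | B 8-11 | C 11-17 | D 17-24 |
Completion: A=8  B=11  C=17  D=24
Turnaround(D) = completion − arrival = 24 − 4 = 20

20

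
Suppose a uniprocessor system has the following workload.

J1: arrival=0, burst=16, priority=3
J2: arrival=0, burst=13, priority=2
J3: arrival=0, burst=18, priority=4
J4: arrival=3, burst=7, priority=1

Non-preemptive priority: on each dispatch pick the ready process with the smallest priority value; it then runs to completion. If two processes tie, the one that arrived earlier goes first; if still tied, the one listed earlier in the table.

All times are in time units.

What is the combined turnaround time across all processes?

Timeline: | J2 0-13 | J4 13-20 | J1 20-36 | J3 36-54 |
Completion: J1=36  J2=13  J3=54  J4=20
Turnaround (C−A): J1=36  J2=13  J3=54  J4=17
Turnaround = completion − arrival: J1=36, J2=13, J3=54, J4=17
Total turnaround = 36 + 13 + 54 + 17 = 120

120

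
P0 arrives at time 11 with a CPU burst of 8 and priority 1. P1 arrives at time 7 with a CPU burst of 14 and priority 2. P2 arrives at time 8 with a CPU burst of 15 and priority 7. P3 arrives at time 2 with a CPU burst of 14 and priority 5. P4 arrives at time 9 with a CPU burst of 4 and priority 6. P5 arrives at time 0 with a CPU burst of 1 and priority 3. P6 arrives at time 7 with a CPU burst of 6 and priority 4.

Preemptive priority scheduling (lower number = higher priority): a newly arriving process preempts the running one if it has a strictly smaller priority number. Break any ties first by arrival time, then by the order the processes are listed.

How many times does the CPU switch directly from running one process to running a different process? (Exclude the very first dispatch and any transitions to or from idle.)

Timeline: | P5 0-1 | idle 1-2 | P3 2-7 | P1 7-11 | P0 11-19 | P1 19-29 | P6 29-35 | P3 35-44 | P4 44-48 | P2 48-63 |
Completion: P0=19  P1=29  P2=63  P3=44  P4=48  P5=1  P6=35
Turnaround (C−A): P0=8  P1=22  P2=55  P3=42  P4=39  P5=1  P6=28

7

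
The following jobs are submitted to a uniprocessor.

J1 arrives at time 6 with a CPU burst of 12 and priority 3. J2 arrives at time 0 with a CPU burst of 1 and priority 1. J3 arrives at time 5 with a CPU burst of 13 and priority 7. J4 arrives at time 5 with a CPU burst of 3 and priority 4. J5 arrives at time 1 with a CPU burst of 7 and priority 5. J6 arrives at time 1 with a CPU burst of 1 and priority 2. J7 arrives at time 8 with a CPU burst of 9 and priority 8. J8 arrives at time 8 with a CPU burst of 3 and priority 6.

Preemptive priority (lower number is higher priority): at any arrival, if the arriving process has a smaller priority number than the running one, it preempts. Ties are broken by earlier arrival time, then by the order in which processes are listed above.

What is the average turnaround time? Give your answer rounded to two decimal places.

Gantt: | J2 0-1 | J6 1-2 | J5 2-5 | J4 5-6 | J1 6-18 | J4 18-20 | J5 20-24 | J8 24-27 | J3 27-40 | J7 40-49 |
Completion: J1=18  J2=1  J3=40  J4=20  J5=24  J6=2  J7=49  J8=27
Turnaround times: J1=12, J2=1, J3=35, J4=15, J5=23, J6=1, J7=41, J8=19
Average turnaround = (12+1+35+15+23+1+41+19) / 8 = 147/8 = 18.38

18.38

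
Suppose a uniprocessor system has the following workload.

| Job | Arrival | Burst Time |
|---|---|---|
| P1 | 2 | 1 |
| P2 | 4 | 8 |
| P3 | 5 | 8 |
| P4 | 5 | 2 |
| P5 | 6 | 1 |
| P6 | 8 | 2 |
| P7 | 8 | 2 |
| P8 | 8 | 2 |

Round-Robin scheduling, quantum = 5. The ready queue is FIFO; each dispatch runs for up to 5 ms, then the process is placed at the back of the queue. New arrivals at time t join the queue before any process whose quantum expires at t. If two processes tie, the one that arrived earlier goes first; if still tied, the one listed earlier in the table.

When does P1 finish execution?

Timeline: | idle 0-2 | P1 2-3 | idle 3-4 | P2 4-9 | P3 9-14 | P4 14-16 | P5 16-17 | P6 17-19 | P7 19-21 | P8 21-23 | P2 23-26 | P3 26-29 |
Completion: P1=3  P2=26  P3=29  P4=16  P5=17  P6=19  P7=21  P8=23
Turnaround (C−A): P1=1  P2=22  P3=24  P4=11  P5=11  P6=11  P7=13  P8=15

3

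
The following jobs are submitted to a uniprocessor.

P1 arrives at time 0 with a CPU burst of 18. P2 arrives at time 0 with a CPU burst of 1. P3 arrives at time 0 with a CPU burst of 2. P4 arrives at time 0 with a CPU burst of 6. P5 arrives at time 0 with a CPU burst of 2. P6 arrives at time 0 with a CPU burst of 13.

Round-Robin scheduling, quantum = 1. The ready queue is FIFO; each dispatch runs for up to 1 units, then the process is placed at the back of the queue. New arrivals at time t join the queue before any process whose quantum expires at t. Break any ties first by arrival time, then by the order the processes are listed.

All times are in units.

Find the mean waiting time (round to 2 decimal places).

Schedule: | P1 0-1 | P2 1-2 | P3 2-3 | P4 3-4 | P5 4-5 | P6 5-6 | P1 6-7 | P3 7-8 | P4 8-9 | P5 9-10 | P6 10-11 | P1 11-12 | P4 12-13 | P6 13-14 | P1 14-15 | P4 15-16 | P6 16-17 | P1 17-18 | P4 18-19 | P6 19-20 | P1 20-21 | P4 21-22 | P6 22-23 | P1 23-24 | P6 24-25 | P1 25-26 | P6 26-27 | P1 27-28 | P6 28-29 | P1 29-30 | P6 30-31 | P1 31-32 | P6 32-33 | P1 33-34 | P6 34-35 | P1 35-36 | P6 36-37 | P1 37-42 |
Completion: P1=42  P2=2  P3=8  P4=22  P5=10  P6=37
Waiting times: P1=24, P2=1, P3=6, P4=16, P5=8, P6=24
Average waiting = (24+1+6+16+8+24) / 6 = 79/6 = 13.17

13.17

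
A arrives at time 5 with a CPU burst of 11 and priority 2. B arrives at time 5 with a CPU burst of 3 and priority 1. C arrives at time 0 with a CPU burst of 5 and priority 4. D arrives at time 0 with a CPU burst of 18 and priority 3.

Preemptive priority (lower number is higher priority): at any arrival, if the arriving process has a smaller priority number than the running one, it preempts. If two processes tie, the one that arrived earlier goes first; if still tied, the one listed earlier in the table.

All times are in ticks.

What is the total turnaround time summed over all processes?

Timeline: | D 0-5 | B 5-8 | A 8-19 | D 19-32 | C 32-37 |
Completion: A=19  B=8  C=37  D=32
Turnaround (C−A): A=14  B=3  C=37  D=32
Turnaround = completion − arrival: A=14, B=3, C=37, D=32
Total turnaround = 14 + 3 + 37 + 32 = 86

86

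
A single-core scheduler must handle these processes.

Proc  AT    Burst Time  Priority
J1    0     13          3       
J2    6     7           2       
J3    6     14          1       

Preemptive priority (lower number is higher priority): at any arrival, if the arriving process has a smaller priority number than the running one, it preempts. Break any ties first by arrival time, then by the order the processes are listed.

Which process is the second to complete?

Gantt: | J1 0-6 | J3 6-20 | J2 20-27 | J1 27-34 |
Completion: J1=34  J2=27  J3=20
Finish order: J3 → J2 → J1

J2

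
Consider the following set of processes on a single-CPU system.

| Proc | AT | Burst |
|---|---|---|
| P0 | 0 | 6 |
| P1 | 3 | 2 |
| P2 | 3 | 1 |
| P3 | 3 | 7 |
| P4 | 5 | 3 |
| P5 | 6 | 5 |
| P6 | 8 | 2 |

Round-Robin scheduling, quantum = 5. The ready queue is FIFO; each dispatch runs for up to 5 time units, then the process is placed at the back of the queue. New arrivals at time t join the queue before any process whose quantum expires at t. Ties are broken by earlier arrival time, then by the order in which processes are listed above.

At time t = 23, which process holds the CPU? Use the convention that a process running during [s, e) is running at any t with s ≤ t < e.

Timeline: | P0 0-5 | P1 5-7 | P2 7-8 | P3 8-13 | P4 13-16 | P0 16-17 | P5 17-22 | P6 22-24 | P3 24-26 |
Completion: P0=17  P1=7  P2=8  P3=26  P4=16  P5=22  P6=24

P6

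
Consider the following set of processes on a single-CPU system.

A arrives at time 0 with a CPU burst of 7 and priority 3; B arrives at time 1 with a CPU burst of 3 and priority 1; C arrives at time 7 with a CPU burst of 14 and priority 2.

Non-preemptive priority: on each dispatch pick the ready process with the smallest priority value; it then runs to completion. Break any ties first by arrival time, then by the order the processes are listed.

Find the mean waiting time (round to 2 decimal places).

Gantt: | A 0-7 | B 7-10 | C 10-24 |
Completion: A=7  B=10  C=24
Waiting times: A=0, B=6, C=3
Average waiting = (0+6+3) / 3 = 9/3 = 3.00

3.00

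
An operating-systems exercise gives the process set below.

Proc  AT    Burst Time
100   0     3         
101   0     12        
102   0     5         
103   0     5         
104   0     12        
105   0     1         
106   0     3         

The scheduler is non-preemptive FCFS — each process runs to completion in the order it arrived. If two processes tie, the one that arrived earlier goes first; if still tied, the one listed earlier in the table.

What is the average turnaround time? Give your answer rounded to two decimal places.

25.57

Schedule: | 100 0-3 | 101 3-15 | 102 15-20 | 103 20-25 | 104 25-37 | 105 37-38 | 106 38-41 |
Completion: 100=3  101=15  102=20  103=25  104=37  105=38  106=41
Turnaround (C−A): 100=3  101=15  102=20  103=25  104=37  105=38  106=41
Turnaround times: 100=3, 101=15, 102=20, 103=25, 104=37, 105=38, 106=41
Average turnaround = (3+15+20+25+37+38+41) / 7 = 179/7 = 25.57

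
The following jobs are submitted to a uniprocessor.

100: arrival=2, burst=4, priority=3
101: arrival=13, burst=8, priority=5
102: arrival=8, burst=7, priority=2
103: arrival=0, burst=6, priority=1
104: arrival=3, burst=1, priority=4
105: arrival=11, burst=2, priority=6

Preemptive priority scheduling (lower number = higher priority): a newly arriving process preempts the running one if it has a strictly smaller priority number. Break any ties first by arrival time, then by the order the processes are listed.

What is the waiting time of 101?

5

Schedule: | 103 0-6 | 100 6-8 | 102 8-15 | 100 15-17 | 104 17-18 | 101 18-26 | 105 26-28 |
Completion: 100=17  101=26  102=15  103=6  104=18  105=28
Waiting(101) = turnaround − burst = 13 − 8 = 5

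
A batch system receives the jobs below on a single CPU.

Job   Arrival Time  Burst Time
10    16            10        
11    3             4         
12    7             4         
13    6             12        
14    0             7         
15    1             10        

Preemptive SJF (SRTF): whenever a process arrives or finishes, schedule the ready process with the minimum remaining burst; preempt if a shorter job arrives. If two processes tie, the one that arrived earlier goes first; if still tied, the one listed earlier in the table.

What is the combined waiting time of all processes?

Timeline: | 14 0-7 | 11 7-11 | 12 11-15 | 15 15-25 | 10 25-35 | 13 35-47 |
Completion: 10=35  11=11  12=15  13=47  14=7  15=25
Waiting = turnaround − burst: 10=9, 11=4, 12=4, 13=29, 14=0, 15=14
Total waiting = 9 + 4 + 4 + 29 + 0 + 14 = 60

60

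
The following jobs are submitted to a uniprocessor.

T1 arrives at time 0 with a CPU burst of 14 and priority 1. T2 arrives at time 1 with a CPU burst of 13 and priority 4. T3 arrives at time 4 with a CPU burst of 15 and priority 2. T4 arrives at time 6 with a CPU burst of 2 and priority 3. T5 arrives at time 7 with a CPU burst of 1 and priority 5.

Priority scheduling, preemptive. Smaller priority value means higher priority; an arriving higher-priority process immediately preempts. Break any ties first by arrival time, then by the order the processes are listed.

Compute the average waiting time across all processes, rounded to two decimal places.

Schedule: | T1 0-14 | T3 14-29 | T4 29-31 | T2 31-44 | T5 44-45 |
Completion: T1=14  T2=44  T3=29  T4=31  T5=45
Turnaround (C−A): T1=14  T2=43  T3=25  T4=25  T5=38
Waiting times: T1=0, T2=30, T3=10, T4=23, T5=37
Average waiting = (0+30+10+23+37) / 5 = 100/5 = 20.00

20.00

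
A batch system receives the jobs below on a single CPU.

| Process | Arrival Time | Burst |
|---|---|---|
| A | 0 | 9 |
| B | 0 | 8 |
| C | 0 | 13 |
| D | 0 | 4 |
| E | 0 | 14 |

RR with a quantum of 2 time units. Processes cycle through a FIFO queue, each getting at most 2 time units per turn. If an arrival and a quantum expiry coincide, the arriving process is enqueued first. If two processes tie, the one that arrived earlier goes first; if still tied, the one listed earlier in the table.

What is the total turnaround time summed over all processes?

Gantt: | A 0-2 | B 2-4 | C 4-6 | D 6-8 | E 8-10 | A 10-12 | B 12-14 | C 14-16 | D 16-18 | E 18-20 | A 20-22 | B 22-24 | C 24-26 | E 26-28 | A 28-30 | B 30-32 | C 32-34 | E 34-36 | A 36-37 | C 37-39 | E 39-41 | C 41-43 | E 43-45 | C 45-46 | E 46-48 |
Completion: A=37  B=32  C=46  D=18  E=48
Turnaround (C−A): A=37  B=32  C=46  D=18  E=48
Turnaround = completion − arrival: A=37, B=32, C=46, D=18, E=48
Total turnaround = 37 + 32 + 46 + 18 + 48 = 181

181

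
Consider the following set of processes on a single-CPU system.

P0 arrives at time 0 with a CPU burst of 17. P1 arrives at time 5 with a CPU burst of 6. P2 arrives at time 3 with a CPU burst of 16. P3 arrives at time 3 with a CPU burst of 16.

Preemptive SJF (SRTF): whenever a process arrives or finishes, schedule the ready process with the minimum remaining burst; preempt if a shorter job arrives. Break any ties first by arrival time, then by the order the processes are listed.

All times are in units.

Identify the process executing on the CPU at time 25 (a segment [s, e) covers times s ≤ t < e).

Schedule: | P0 0-5 | P1 5-11 | P0 11-23 | P2 23-39 | P3 39-55 |
Completion: P0=23  P1=11  P2=39  P3=55

P2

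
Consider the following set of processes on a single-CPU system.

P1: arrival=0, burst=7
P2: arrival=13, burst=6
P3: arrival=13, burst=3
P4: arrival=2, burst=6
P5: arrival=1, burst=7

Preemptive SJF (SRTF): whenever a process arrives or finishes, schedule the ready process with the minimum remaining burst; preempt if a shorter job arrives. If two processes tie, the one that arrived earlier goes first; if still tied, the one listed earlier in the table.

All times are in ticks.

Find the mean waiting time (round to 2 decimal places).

Timeline: | P1 0-7 | P4 7-13 | P3 13-16 | P2 16-22 | P5 22-29 |
Completion: P1=7  P2=22  P3=16  P4=13  P5=29
Turnaround (C−A): P1=7  P2=9  P3=3  P4=11  P5=28
Waiting times: P1=0, P2=3, P3=0, P4=5, P5=21
Average waiting = (0+3+0+5+21) / 5 = 29/5 = 5.80

5.80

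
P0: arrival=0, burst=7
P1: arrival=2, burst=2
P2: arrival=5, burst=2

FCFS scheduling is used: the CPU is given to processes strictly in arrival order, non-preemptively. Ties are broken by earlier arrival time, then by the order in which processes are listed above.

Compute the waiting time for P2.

Timeline: | P0 0-7 | P1 7-9 | P2 9-11 |
Completion: P0=7  P1=9  P2=11
Turnaround (C−A): P0=7  P1=7  P2=6
Waiting(P2) = turnaround − burst = 6 − 2 = 4

4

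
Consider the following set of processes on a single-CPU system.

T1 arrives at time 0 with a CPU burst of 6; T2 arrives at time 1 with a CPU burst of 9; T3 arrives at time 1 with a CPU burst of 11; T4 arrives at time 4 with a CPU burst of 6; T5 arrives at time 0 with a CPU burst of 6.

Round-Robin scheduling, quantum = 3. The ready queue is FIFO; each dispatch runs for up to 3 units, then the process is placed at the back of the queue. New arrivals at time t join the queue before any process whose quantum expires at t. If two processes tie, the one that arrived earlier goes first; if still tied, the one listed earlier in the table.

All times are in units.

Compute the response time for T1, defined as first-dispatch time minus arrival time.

0

Gantt: | T1 0-3 | T5 3-6 | T2 6-9 | T3 9-12 | T1 12-15 | T4 15-18 | T5 18-21 | T2 21-24 | T3 24-27 | T4 27-30 | T2 30-33 | T3 33-38 |
Completion: T1=15  T2=33  T3=38  T4=30  T5=21
Turnaround (C−A): T1=15  T2=32  T3=37  T4=26  T5=21
Response(T1) = first start − arrival = 0 − 0 = 0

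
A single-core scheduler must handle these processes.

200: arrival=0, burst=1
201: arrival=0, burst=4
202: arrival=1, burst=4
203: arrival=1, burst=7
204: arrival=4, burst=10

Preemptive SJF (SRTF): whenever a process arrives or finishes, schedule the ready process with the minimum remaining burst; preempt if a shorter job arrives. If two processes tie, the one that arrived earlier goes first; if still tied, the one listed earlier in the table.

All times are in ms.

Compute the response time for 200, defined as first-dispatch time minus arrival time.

Timeline: | 200 0-1 | 201 1-5 | 202 5-9 | 203 9-16 | 204 16-26 |
Completion: 200=1  201=5  202=9  203=16  204=26
Response(200) = first start − arrival = 0 − 0 = 0

0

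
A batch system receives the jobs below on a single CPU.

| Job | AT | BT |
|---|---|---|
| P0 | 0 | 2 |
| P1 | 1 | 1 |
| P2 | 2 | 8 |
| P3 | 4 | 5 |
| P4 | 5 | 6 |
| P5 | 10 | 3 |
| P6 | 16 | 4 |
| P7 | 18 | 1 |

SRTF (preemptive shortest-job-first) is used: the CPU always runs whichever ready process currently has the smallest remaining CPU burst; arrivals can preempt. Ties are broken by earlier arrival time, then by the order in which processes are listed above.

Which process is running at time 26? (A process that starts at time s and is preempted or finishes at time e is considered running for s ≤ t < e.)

P2

Schedule: | P0 0-2 | P1 2-3 | P2 3-4 | P3 4-9 | P4 9-10 | P5 10-13 | P4 13-18 | P7 18-19 | P6 19-23 | P2 23-30 |
Completion: P0=2  P1=3  P2=30  P3=9  P4=18  P5=13  P6=23  P7=19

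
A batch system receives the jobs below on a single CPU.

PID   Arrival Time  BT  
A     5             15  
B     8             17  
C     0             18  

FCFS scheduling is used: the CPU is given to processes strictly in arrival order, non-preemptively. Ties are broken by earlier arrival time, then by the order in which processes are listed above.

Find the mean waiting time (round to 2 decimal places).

Timeline: | C 0-18 | A 18-33 | B 33-50 |
Completion: A=33  B=50  C=18
Turnaround (C−A): A=28  B=42  C=18
Waiting times: A=13, B=25, C=0
Average waiting = (13+25+0) / 3 = 38/3 = 12.67

12.67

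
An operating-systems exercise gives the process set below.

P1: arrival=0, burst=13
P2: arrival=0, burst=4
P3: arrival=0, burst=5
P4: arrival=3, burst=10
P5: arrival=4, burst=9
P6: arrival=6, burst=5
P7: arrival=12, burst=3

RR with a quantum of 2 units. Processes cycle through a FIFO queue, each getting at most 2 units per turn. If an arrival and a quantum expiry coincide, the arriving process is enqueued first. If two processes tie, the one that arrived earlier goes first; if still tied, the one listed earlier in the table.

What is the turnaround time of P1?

49

Gantt: | P1 0-2 | P2 2-4 | P3 4-6 | P1 6-8 | P4 8-10 | P5 10-12 | P2 12-14 | P6 14-16 | P3 16-18 | P1 18-20 | P4 20-22 | P7 22-24 | P5 24-26 | P6 26-28 | P3 28-29 | P1 29-31 | P4 31-33 | P7 33-34 | P5 34-36 | P6 36-37 | P1 37-39 | P4 39-41 | P5 41-43 | P1 43-45 | P4 45-47 | P5 47-48 | P1 48-49 |
Completion: P1=49  P2=14  P3=29  P4=47  P5=48  P6=37  P7=34
Turnaround (C−A): P1=49  P2=14  P3=29  P4=44  P5=44  P6=31  P7=22
Turnaround(P1) = completion − arrival = 49 − 0 = 49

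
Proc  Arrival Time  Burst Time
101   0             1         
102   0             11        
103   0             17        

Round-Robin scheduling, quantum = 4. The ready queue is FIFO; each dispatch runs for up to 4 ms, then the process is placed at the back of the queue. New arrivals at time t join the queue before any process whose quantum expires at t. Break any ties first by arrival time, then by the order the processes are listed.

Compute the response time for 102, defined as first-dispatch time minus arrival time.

Gantt: | 101 0-1 | 102 1-5 | 103 5-9 | 102 9-13 | 103 13-17 | 102 17-20 | 103 20-29 |
Completion: 101=1  102=20  103=29
Turnaround (C−A): 101=1  102=20  103=29
Response(102) = first start − arrival = 1 − 0 = 1

1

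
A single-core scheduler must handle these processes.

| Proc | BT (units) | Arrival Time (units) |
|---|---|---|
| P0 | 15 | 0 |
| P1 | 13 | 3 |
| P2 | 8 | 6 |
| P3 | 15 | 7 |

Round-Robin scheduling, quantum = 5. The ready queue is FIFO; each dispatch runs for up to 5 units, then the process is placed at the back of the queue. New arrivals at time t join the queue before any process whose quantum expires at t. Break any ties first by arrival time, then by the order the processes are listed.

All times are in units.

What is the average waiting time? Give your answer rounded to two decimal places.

Gantt: | P0 0-5 | P1 5-10 | P0 10-15 | P2 15-20 | P3 20-25 | P1 25-30 | P0 30-35 | P2 35-38 | P3 38-43 | P1 43-46 | P3 46-51 |
Completion: P0=35  P1=46  P2=38  P3=51
Turnaround (C−A): P0=35  P1=43  P2=32  P3=44
Waiting times: P0=20, P1=30, P2=24, P3=29
Average waiting = (20+30+24+29) / 4 = 103/4 = 25.75

25.75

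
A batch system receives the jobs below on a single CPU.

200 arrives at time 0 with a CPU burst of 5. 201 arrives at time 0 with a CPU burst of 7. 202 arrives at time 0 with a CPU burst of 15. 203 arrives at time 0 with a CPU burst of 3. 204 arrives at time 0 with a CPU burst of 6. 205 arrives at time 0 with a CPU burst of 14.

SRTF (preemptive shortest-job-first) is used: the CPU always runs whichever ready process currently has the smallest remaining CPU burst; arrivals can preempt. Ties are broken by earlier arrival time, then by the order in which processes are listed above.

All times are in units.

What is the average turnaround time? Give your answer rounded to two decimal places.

Gantt: | 203 0-3 | 200 3-8 | 204 8-14 | 201 14-21 | 205 21-35 | 202 35-50 |
Completion: 200=8  201=21  202=50  203=3  204=14  205=35
Turnaround times: 200=8, 201=21, 202=50, 203=3, 204=14, 205=35
Average turnaround = (8+21+50+3+14+35) / 6 = 131/6 = 21.83

21.83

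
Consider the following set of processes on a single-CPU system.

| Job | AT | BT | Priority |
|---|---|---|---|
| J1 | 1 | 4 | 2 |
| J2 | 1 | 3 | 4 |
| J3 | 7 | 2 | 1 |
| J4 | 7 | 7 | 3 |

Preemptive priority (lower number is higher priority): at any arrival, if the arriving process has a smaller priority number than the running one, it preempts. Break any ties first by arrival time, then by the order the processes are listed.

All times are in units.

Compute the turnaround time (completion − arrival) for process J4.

9

Schedule: | idle 0-1 | J1 1-5 | J2 5-7 | J3 7-9 | J4 9-16 | J2 16-17 |
Completion: J1=5  J2=17  J3=9  J4=16
Turnaround(J4) = completion − arrival = 16 − 7 = 9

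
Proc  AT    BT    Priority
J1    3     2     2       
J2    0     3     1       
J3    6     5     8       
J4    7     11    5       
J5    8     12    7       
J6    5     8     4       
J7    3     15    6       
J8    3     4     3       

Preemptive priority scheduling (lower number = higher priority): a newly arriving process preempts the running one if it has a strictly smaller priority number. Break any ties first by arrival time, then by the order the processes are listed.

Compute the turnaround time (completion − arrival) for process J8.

6

Timeline: | J2 0-3 | J1 3-5 | J8 5-9 | J6 9-17 | J4 17-28 | J7 28-43 | J5 43-55 | J3 55-60 |
Completion: J1=5  J2=3  J3=60  J4=28  J5=55  J6=17  J7=43  J8=9
Turnaround (C−A): J1=2  J2=3  J3=54  J4=21  J5=47  J6=12  J7=40  J8=6
Turnaround(J8) = completion − arrival = 9 − 3 = 6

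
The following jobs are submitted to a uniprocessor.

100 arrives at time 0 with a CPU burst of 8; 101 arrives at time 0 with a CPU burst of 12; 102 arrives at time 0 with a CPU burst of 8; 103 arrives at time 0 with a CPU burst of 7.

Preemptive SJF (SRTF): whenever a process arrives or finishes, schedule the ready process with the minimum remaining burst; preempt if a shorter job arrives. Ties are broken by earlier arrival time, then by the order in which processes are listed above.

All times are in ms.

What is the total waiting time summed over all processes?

45

Timeline: | 103 0-7 | 100 7-15 | 102 15-23 | 101 23-35 |
Completion: 100=15  101=35  102=23  103=7
Turnaround (C−A): 100=15  101=35  102=23  103=7
Waiting = turnaround − burst: 100=7, 101=23, 102=15, 103=0
Total waiting = 7 + 23 + 15 + 0 = 45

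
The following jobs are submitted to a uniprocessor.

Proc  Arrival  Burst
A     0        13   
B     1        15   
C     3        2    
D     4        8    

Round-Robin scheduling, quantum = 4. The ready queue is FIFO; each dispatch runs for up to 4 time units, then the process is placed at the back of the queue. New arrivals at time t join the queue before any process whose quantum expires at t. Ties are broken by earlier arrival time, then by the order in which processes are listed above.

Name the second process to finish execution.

D

Timeline: | A 0-4 | B 4-8 | C 8-10 | D 10-14 | A 14-18 | B 18-22 | D 22-26 | A 26-30 | B 30-34 | A 34-35 | B 35-38 |
Completion: A=35  B=38  C=10  D=26
Finish order: C → D → A → B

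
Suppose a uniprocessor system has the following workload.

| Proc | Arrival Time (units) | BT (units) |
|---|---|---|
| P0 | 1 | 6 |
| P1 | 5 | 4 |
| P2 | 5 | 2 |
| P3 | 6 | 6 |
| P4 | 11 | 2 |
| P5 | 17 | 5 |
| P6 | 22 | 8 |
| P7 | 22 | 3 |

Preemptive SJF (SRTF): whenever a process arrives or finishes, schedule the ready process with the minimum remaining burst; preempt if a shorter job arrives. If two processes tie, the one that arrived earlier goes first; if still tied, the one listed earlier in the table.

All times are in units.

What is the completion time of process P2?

9

Gantt: | idle 0-1 | P0 1-7 | P2 7-9 | P1 9-13 | P4 13-15 | P3 15-21 | P5 21-22 | P7 22-25 | P5 25-29 | P6 29-37 |
Completion: P0=7  P1=13  P2=9  P3=21  P4=15  P5=29  P6=37  P7=25
Turnaround (C−A): P0=6  P1=8  P2=4  P3=15  P4=4  P5=12  P6=15  P7=3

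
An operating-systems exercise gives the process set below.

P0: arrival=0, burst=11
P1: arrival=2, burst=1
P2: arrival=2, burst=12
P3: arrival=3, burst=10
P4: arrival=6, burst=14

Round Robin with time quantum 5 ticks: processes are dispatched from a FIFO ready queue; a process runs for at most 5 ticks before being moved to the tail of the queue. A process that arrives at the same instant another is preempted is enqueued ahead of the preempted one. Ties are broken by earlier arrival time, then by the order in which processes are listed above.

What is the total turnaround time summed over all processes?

158

Schedule: | P0 0-5 | P1 5-6 | P2 6-11 | P3 11-16 | P0 16-21 | P4 21-26 | P2 26-31 | P3 31-36 | P0 36-37 | P4 37-42 | P2 42-44 | P4 44-48 |
Completion: P0=37  P1=6  P2=44  P3=36  P4=48
Turnaround (C−A): P0=37  P1=4  P2=42  P3=33  P4=42
Turnaround = completion − arrival: P0=37, P1=4, P2=42, P3=33, P4=42
Total turnaround = 37 + 4 + 42 + 33 + 42 = 158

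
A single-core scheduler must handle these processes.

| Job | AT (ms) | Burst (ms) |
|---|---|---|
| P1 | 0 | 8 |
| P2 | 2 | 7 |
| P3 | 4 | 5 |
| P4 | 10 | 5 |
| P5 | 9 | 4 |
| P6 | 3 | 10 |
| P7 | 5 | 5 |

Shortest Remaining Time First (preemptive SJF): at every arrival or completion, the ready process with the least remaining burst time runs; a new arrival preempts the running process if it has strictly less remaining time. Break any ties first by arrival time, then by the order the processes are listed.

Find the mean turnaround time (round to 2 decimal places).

Schedule: | P1 0-8 | P3 8-13 | P5 13-17 | P7 17-22 | P4 22-27 | P2 27-34 | P6 34-44 |
Completion: P1=8  P2=34  P3=13  P4=27  P5=17  P6=44  P7=22
Turnaround (C−A): P1=8  P2=32  P3=9  P4=17  P5=8  P6=41  P7=17
Turnaround times: P1=8, P2=32, P3=9, P4=17, P5=8, P6=41, P7=17
Average turnaround = (8+32+9+17+8+41+17) / 7 = 132/7 = 18.86

18.86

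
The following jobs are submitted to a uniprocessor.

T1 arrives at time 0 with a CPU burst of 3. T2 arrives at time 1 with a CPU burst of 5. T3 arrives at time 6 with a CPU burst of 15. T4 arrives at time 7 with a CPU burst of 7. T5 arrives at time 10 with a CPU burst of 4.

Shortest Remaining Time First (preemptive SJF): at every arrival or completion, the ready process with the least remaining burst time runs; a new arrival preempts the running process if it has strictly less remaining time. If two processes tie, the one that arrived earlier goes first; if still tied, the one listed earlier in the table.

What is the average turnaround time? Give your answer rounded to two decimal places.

Timeline: | T1 0-3 | T2 3-8 | T4 8-10 | T5 10-14 | T4 14-19 | T3 19-34 |
Completion: T1=3  T2=8  T3=34  T4=19  T5=14
Turnaround (C−A): T1=3  T2=7  T3=28  T4=12  T5=4
Turnaround times: T1=3, T2=7, T3=28, T4=12, T5=4
Average turnaround = (3+7+28+12+4) / 5 = 54/5 = 10.80

10.80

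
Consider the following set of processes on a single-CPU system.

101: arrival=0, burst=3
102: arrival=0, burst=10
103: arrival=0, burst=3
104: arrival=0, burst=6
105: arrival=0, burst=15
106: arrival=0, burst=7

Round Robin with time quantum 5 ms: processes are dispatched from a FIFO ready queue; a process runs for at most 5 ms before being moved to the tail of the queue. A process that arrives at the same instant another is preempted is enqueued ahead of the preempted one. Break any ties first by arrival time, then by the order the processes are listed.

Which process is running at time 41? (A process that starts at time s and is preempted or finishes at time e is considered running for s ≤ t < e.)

105

Timeline: | 101 0-3 | 102 3-8 | 103 8-11 | 104 11-16 | 105 16-21 | 106 21-26 | 102 26-31 | 104 31-32 | 105 32-37 | 106 37-39 | 105 39-44 |
Completion: 101=3  102=31  103=11  104=32  105=44  106=39
Turnaround (C−A): 101=3  102=31  103=11  104=32  105=44  106=39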